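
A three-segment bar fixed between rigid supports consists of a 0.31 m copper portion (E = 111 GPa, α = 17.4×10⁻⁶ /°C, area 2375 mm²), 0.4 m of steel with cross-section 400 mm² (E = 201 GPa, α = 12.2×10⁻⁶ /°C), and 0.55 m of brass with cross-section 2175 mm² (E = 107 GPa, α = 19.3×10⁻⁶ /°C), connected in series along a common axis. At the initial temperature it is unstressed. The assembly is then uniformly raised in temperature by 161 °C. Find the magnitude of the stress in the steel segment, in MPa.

If the supports were absent, the total length change would be Σ αᵢΔT Lᵢ = 17.4×10⁻⁶×161×310 + 12.2×10⁻⁶×161×400 + 19.3×10⁻⁶×161×550 = 3.363 mm.
The walls prevent any net length change, so an axial force P (same in every segment) develops. Compatibility: P · Σ Lᵢ/(AᵢEᵢ) = δ_free.
The series flexibility is Σ Lᵢ/(AᵢEᵢ) = 310/(2375×111×10³) + 400/(400×201×10³) + 550/(2175×107×10³) = 8.514×10⁻⁶ mm/N.
Hence P = δ_free / Σ(L/AE) = 3.363/8.514×10⁻⁶ = 395 kN (compressive).
σ_{steel} = P / A = 395000 / 400 = 987.5 MPa.

σ ≈ 987 MPa (compressive)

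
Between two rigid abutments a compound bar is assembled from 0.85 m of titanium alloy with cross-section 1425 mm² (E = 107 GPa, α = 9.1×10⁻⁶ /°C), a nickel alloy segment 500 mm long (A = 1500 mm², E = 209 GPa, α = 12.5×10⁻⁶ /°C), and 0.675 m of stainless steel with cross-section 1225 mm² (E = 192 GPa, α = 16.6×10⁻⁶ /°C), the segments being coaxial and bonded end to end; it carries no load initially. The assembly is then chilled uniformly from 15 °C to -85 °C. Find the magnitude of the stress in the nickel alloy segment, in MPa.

σ ≈ 167 MPa (tensile)

With the walls removed the bar would change length by δ_free = Σ αᵢΔT Lᵢ = 9.1×10⁻⁶×100×850 + 12.5×10⁻⁶×100×500 + 16.6×10⁻⁶×100×675 = 2.519 mm.
Since the ends are fixed, an axial force P builds up, equal in every segment, with P · Σ Lᵢ/(AᵢEᵢ) = δ_free.
Σ Lᵢ/(AᵢEᵢ) = 850/(1425×107×10³) + 500/(1500×209×10³) + 675/(1225×192×10³) = 1.004×10⁻⁵ mm/N.
P = 2.519 / 1.004×10⁻⁵ = 250900 N = 250.9 kN, tensile.
σ_{nickel alloy} = P / A = 250900 / 1500 = 167.3 MPa.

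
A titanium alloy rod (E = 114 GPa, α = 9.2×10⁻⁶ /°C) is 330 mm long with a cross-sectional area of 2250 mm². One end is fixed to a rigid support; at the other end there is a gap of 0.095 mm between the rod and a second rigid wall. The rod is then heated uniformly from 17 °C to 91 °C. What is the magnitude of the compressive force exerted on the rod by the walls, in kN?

P ≈ 101 kN

Free thermal elongation = αΔT L = 9.2×10⁻⁶ × 74 × 330 = 0.2247 mm.
This exceeds the 0.095 mm gap, so the wall pushes back. The portion of expansion that must be recovered elastically is δ_free − gap = 0.2247 − 0.095 = 0.1297 mm.
That suppressed elongation corresponds to σ = E·Δ/L = 114×10³ × 0.1297/330 = 44.79 MPa.
P = σA = 44.79 × 2250 = 100.8 kN.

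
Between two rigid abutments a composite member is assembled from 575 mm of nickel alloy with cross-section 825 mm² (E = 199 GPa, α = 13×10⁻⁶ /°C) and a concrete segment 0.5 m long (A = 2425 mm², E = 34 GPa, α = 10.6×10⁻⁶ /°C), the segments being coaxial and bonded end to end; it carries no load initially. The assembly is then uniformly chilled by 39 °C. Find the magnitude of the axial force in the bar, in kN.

P ≈ 52.1 kN (tensile)

Free thermal contraction of the whole bar: Σ αᵢΔT Lᵢ = 13×10⁻⁶×39×575 + 10.6×10⁻⁶×39×500 = 0.4982 mm.
The walls prevent any net length change, so an axial force P (same in every segment) develops. Compatibility: P · Σ Lᵢ/(AᵢEᵢ) = δ_free.
Σ Lᵢ/(AᵢEᵢ) = 575/(825×199×10³) + 500/(2425×34×10³) = 9.567×10⁻⁶ mm/N.
Hence P = δ_free / Σ(L/AE) = 0.4982/9.567×10⁻⁶ = 52.08 kN (tensile).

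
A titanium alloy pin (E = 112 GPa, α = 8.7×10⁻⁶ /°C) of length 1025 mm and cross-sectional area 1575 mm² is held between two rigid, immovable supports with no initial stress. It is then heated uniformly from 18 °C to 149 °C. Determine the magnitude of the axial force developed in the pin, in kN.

With zero net strain, σ = E·αΔT = 112 GPa × 8.7×10⁻⁶ × 131 = 127.6 MPa.
Axial force P = σA = 127.6 × 1575 = 201000 N = 201 kN, compressive.

P ≈ 201 kN (compressive)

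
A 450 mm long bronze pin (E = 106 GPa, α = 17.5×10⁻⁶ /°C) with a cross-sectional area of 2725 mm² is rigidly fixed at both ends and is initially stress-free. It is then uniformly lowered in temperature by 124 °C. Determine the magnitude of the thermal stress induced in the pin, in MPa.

σ ≈ 230 MPa (tensile)

Because both ends are immovable the net strain is zero, and the suppressed thermal strain is αΔT = 17.5×10⁻⁶ × 124 = 2170×10⁻⁶.
Hence σ = E·αΔT = 106×10³ × 2170×10⁻⁶ = 230 MPa, tensile.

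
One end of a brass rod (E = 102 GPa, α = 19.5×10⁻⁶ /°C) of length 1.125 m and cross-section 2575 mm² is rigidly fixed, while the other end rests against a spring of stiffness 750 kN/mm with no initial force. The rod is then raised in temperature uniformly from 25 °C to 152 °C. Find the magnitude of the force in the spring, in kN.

If the spring were absent the rod would lengthen by αΔT L = 19.5×10⁻⁶ × 127 × 1125 = 2.786 mm.
With a force P in the spring, the elastic change of the rod is PL/(AE) and that of the spring is P/k; compatibility requires their sum to equal δ_free.
P [ L/(AE) + 1/k ] = δ_free → P [ 1125/(2575×102×10³) + 1/(750×10³) ] = 2.786.
P = 2.786 / 5.617×10⁻⁶ = 496000 N.

P ≈ 496 kN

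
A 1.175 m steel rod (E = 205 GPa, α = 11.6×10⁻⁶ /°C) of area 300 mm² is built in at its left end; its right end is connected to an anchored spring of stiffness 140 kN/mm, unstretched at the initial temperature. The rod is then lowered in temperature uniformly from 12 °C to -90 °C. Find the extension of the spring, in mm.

Free thermal contraction: δ_free = αΔT L = 11.6×10⁻⁶ × 102 × 1175 = 1.39 mm.
With a force P in the spring, the elastic change of the rod is PL/(AE) and that of the spring is P/k; compatibility requires their sum to equal δ_free.
P [ L/(AE) + 1/k ] = δ_free → P [ 1175/(300×205×10³) + 1/(140×10³) ] = 1.39.
P = 1.39 / 2.625×10⁻⁵ = 52970 N.
Spring extension = P/k = 52970/(140×10³) = 0.3783 mm.

δ ≈ 0.378 mm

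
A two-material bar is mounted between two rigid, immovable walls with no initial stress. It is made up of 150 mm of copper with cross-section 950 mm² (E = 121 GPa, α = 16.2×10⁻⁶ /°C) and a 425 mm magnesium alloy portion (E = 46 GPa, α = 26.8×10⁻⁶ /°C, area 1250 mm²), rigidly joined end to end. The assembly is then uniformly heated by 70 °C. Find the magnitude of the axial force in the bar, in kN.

With the walls removed the bar would change length by δ_free = Σ αᵢΔT Lᵢ = 16.2×10⁻⁶×70×150 + 26.8×10⁻⁶×70×425 = 0.9674 mm.
The rigid supports impose zero overall length change; the single axial force P common to all segments must satisfy P Σ Lᵢ/(AᵢEᵢ) = δ_free.
Σ Lᵢ/(AᵢEᵢ) = 150/(950×121×10³) + 425/(1250×46×10³) = 8.696×10⁻⁶ mm/N.
So P = 0.9674 / 8.696×10⁻⁶ = 111.2 kN, compressive.

P ≈ 111 kN (compressive)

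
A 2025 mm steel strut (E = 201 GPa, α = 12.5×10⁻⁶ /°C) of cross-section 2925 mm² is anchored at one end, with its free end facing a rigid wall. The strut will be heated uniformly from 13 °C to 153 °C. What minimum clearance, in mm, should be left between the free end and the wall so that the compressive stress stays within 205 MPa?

g ≈ 1.48 mm

With no wall the strut would lengthen by αΔT L = 12.5×10⁻⁶ × 140 × 2025 = 3.544 mm.
A stress of 205 MPa corresponds to the wall pushing the strut back by σL/E = 205×2025/(201×10³) = 2.065 mm.
The gap must absorb the remainder: g_min = 3.544 − 2.065 = 1.478 mm.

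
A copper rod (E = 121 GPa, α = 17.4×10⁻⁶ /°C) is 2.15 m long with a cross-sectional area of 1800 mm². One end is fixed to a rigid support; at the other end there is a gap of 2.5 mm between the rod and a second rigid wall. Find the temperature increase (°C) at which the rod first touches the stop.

Contact occurs when the free expansion equals the gap: αΔT L = 2.5 mm.
So ΔT = g/(αL) = 2.5/(17.4×10⁻⁶ × 2150) = 66.83 °C.

ΔT ≈ 66.8 °C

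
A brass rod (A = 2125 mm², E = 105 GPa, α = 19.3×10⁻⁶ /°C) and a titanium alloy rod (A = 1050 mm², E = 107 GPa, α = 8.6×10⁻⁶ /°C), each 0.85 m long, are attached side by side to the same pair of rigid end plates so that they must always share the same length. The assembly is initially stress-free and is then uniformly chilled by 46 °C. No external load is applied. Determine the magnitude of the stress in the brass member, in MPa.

σ ≈ 17.3 MPa (tensile)

Equilibrium of a rigid end plate with no external load gives equal and opposite internal forces ±P in the two members. Since α_{brass} > α_{titanium alloy}, cooling drives the brass into tension and the titanium alloy into compression.
Equating the net (thermal + elastic) strains gives |α₁ − α₂|·ΔT = P·[1/(A₁E₁) + 1/(A₂E₂)].
|α₁ − α₂|·ΔT = 10.7×10⁻⁶ × 46 = 0.0004922.
1/(A₁E₁) + 1/(A₂E₂) = 1/(2125×105×10³) + 1/(1050×107×10³) = 1.338×10⁻⁸ N⁻¹.
P = 0.0004922 / 1.338×10⁻⁸ = 36780 N = 36.78 kN.
σ_{brass} = P/A₁ = 36780/2125 = 17.31 MPa, tensile.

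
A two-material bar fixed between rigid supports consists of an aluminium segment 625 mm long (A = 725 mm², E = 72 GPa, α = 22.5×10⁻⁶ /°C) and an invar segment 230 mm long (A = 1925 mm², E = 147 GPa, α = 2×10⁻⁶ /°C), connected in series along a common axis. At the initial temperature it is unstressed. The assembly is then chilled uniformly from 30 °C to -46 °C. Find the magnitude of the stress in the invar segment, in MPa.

Free thermal contraction of the whole bar: Σ αᵢΔT Lᵢ = 22.5×10⁻⁶×76×625 + 2×10⁻⁶×76×230 = 1.104 mm.
The rigid supports impose zero overall length change; the single axial force P common to all segments must satisfy P Σ Lᵢ/(AᵢEᵢ) = δ_free.
Σ Lᵢ/(AᵢEᵢ) = 625/(725×72×10³) + 230/(1925×147×10³) = 1.279×10⁻⁵ mm/N.
So P = 1.104 / 1.279×10⁻⁵ = 86.32 kN, tensile.
σ_{invar} = P / A = 86320 / 1925 = 44.84 MPa.

σ ≈ 44.8 MPa (tensile)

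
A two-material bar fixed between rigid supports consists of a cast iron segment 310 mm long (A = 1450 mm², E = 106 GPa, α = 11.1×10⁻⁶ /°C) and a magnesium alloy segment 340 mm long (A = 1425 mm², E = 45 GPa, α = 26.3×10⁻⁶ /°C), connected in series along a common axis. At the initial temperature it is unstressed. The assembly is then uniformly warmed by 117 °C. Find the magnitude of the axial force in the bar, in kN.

If the supports were absent, the total length change would be Σ αᵢΔT Lᵢ = 11.1×10⁻⁶×117×310 + 26.3×10⁻⁶×117×340 = 1.449 mm.
The rigid supports impose zero overall length change; the single axial force P common to all segments must satisfy P Σ Lᵢ/(AᵢEᵢ) = δ_free.
Σ Lᵢ/(AᵢEᵢ) = 310/(1450×106×10³) + 340/(1425×45×10³) = 7.319×10⁻⁶ mm/N.
So P = 1.449 / 7.319×10⁻⁶ = 198 kN, compressive.

P ≈ 198 kN (compressive)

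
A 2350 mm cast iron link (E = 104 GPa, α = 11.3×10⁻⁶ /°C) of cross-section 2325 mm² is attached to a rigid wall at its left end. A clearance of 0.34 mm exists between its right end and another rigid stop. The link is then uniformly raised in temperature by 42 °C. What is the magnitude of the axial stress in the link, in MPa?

Free thermal elongation = αΔT L = 11.3×10⁻⁶ × 42 × 2350 = 1.115 mm.
After closing the 0.34 mm clearance, 1.115 − 0.34 = 0.7753 mm of expansion remains to be suppressed by the wall.
That suppressed elongation corresponds to σ = E·Δ/L = 104×10³ × 0.7753/2350 = 34.31 MPa.

σ ≈ 34.3 MPa (compressive)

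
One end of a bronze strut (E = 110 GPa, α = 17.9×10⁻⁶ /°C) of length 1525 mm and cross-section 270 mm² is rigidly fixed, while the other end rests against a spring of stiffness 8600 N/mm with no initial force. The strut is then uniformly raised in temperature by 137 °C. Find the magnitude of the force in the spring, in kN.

P ≈ 22.3 kN

The unrestrained thermal change is αΔT L = 17.9×10⁻⁶ × 137 × 1525 = 3.74 mm.
With a force P in the spring, the elastic change of the strut is PL/(AE) and that of the spring is P/k; compatibility requires their sum to equal δ_free.
P [ L/(AE) + 1/k ] = δ_free → P [ 1525/(270×110×10³) + 1/(8600) ] = 3.74.
P = 3.74 / 0.0001676 = 22310 N.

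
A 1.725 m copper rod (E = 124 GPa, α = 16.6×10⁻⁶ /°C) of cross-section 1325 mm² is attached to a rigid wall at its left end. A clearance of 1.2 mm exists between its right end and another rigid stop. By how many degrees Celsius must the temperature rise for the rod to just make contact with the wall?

The gap closes when αΔT L = 1.2 mm, since the rod is still unstressed at that instant.
ΔT = 1.2 / (16.6×10⁻⁶ × 1725) = 41.91 °C.

ΔT ≈ 41.9 °C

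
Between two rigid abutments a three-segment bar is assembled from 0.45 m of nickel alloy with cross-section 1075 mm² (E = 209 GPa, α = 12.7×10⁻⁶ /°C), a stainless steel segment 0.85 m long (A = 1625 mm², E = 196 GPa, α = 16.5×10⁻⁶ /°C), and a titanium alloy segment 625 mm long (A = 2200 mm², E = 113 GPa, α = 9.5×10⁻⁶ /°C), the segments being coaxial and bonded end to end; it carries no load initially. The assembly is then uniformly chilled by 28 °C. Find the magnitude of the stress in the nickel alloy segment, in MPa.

Free thermal contraction of the whole bar: Σ αᵢΔT Lᵢ = 12.7×10⁻⁶×28×450 + 16.5×10⁻⁶×28×850 + 9.5×10⁻⁶×28×625 = 0.719 mm.
Since the ends are fixed, an axial force P builds up, equal in every segment, with P · Σ Lᵢ/(AᵢEᵢ) = δ_free.
The series flexibility is Σ Lᵢ/(AᵢEᵢ) = 450/(1075×209×10³) + 850/(1625×196×10³) + 625/(2200×113×10³) = 7.186×10⁻⁶ mm/N.
So P = 0.719 / 7.186×10⁻⁶ = 100.1 kN, tensile.
σ_{nickel alloy} = P / A = 100100 / 1075 = 93.07 MPa.

σ ≈ 93.1 MPa (tensile)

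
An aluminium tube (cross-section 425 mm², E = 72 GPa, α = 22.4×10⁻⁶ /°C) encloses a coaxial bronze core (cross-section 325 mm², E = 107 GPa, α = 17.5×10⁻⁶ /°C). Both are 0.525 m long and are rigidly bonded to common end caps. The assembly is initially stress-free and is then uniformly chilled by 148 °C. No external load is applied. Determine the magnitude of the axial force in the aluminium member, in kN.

P ≈ 11.8 kN (tensile in the aluminium)

Both members must finish at the same length. With the larger α, the aluminium tends to over-contract; the plates restrain it, putting the aluminium in tension and the bronze in compression. With no external load the two internal forces are equal and opposite, magnitude P.
Setting the final lengths equal and cancelling L: (α₁ − α₂)ΔT = P/(A₁E₁) + P/(A₂E₂).
|α₁ − α₂|·ΔT = 4.9×10⁻⁶ × 148 = 0.0007252.
1/(A₁E₁) + 1/(A₂E₂) = 1/(425×72×10³) + 1/(325×107×10³) = 6.144×10⁻⁸ N⁻¹.
P = 0.0007252 / 6.144×10⁻⁸ = 11800 N = 11.8 kN.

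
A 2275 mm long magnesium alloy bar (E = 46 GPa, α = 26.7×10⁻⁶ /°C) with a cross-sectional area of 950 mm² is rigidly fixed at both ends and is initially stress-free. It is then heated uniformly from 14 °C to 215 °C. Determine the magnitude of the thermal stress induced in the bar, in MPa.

σ ≈ 247 MPa (compressive)

With length fixed, the mechanical strain must cancel the thermal strain αΔT = 26.7×10⁻⁶ × 201 = 5366.7×10⁻⁶.
The stress required to suppress this strain is σ = Eε = 46×10³ × 5366.7×10⁻⁶ = 246.9 MPa, compressive since the bar is trying to expand.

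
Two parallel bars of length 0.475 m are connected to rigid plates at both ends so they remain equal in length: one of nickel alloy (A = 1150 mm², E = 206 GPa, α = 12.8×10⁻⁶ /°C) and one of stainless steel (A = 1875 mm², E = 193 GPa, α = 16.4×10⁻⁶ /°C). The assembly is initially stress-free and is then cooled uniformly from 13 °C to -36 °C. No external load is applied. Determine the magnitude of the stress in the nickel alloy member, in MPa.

Equilibrium of a rigid end plate with no external load gives equal and opposite internal forces ±P in the two members. Since α_{stainless steel} > α_{nickel alloy}, cooling drives the stainless steel into tension and the nickel alloy into compression.
Compatibility of the two members (thermal + elastic change equal): (α₁ − α₂)ΔT = P·[1/(A₁E₁) + 1/(A₂E₂)].
|α₁ − α₂|·ΔT = 3.6×10⁻⁶ × 49 = 0.0001764.
1/(A₁E₁) + 1/(A₂E₂) = 1/(1150×206×10³) + 1/(1875×193×10³) = 6.985×10⁻⁹ N⁻¹.
P = 0.0001764 / 6.985×10⁻⁹ = 25260 N = 25.26 kN.
σ_{nickel alloy} = P/A₁ = 25260/1150 = 21.96 MPa, compressive.

σ ≈ 22 MPa (compressive)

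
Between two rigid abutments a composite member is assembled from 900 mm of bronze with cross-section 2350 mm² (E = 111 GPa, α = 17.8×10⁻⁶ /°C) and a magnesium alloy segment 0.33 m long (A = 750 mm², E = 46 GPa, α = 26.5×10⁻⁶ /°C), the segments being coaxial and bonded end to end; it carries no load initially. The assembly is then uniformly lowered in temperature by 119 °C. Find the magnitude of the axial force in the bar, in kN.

P ≈ 226 kN (tensile)

If the supports were absent, the total length change would be Σ αᵢΔT Lᵢ = 17.8×10⁻⁶×119×900 + 26.5×10⁻⁶×119×330 = 2.947 mm.
The rigid supports impose zero overall length change; the single axial force P common to all segments must satisfy P Σ Lᵢ/(AᵢEᵢ) = δ_free.
The series flexibility is Σ Lᵢ/(AᵢEᵢ) = 900/(2350×111×10³) + 330/(750×46×10³) = 1.302×10⁻⁵ mm/N.
Hence P = δ_free / Σ(L/AE) = 2.947/1.302×10⁻⁵ = 226.4 kN (tensile).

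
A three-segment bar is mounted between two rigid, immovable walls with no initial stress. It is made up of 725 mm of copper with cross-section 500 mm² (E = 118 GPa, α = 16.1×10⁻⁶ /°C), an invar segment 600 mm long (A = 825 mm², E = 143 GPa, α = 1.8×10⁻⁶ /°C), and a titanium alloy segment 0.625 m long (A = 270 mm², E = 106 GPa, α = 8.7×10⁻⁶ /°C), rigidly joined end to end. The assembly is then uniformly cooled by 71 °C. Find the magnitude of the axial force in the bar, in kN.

P ≈ 32.9 kN (tensile)

If the supports were absent, the total length change would be Σ αᵢΔT Lᵢ = 16.1×10⁻⁶×71×725 + 1.8×10⁻⁶×71×600 + 8.7×10⁻⁶×71×625 = 1.291 mm.
The rigid supports impose zero overall length change; the single axial force P common to all segments must satisfy P Σ Lᵢ/(AᵢEᵢ) = δ_free.
Σ Lᵢ/(AᵢEᵢ) = 725/(500×118×10³) + 600/(825×143×10³) + 625/(270×106×10³) = 3.921×10⁻⁵ mm/N.
So P = 1.291 / 3.921×10⁻⁵ = 32.94 kN, tensile.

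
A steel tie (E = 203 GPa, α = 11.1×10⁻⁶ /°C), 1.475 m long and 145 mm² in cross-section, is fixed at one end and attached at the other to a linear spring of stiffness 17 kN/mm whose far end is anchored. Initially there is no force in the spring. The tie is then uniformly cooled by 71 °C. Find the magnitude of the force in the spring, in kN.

P ≈ 10.7 kN

The unrestrained thermal change is αΔT L = 11.1×10⁻⁶ × 71 × 1475 = 1.162 mm.
With a force P in the spring, the elastic change of the tie is PL/(AE) and that of the spring is P/k; compatibility requires their sum to equal δ_free.
So P = δ_free / [L/(AE) + 1/k] = 1.162 / [ 1475/(145×203×10³) + 1/(17×10³) ].
P = 1.162 / 0.0001089 = 10670 N.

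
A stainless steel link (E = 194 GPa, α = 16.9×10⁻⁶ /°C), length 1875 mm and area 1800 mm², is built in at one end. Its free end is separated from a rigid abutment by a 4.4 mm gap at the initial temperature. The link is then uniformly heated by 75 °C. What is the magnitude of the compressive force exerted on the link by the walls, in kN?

P ≈ 0 kN

Unrestrained expansion: δ_free = αΔT L = 16.9×10⁻⁶ × 75 × 1875 = 2.377 mm.
Since δ_free = 2.38 mm is less than the 4.4 mm gap, the link never touches the wall. No axial force develops.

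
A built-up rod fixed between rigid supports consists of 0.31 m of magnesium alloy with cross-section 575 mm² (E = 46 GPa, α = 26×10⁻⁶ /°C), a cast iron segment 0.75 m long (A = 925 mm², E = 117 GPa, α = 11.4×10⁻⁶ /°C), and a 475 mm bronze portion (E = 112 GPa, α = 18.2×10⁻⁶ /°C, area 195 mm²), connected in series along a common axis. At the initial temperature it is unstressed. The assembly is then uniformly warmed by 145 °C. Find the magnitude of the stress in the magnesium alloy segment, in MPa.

σ ≈ 158 MPa (compressive)

With the walls removed the bar would change length by δ_free = Σ αᵢΔT Lᵢ = 26×10⁻⁶×145×310 + 11.4×10⁻⁶×145×750 + 18.2×10⁻⁶×145×475 = 3.662 mm.
Since the ends are fixed, an axial force P builds up, equal in every segment, with P · Σ Lᵢ/(AᵢEᵢ) = δ_free.
The series flexibility is Σ Lᵢ/(AᵢEᵢ) = 310/(575×46×10³) + 750/(925×117×10³) + 475/(195×112×10³) = 4.04×10⁻⁵ mm/N.
P = 3.662 / 4.04×10⁻⁵ = 90640 N = 90.64 kN, compressive.
σ_{magnesium alloy} = P / A = 90640 / 575 = 157.6 MPa.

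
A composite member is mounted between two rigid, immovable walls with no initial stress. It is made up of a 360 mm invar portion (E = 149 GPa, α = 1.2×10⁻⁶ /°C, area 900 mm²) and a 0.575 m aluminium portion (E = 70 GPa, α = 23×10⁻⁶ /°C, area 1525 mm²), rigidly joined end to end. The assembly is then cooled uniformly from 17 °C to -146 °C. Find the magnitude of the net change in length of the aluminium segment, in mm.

Free thermal contraction of the whole bar: Σ αᵢΔT Lᵢ = 1.2×10⁻⁶×163×360 + 23×10⁻⁶×163×575 = 2.226 mm.
The rigid supports impose zero overall length change; the single axial force P common to all segments must satisfy P Σ Lᵢ/(AᵢEᵢ) = δ_free.
The series flexibility is Σ Lᵢ/(AᵢEᵢ) = 360/(900×149×10³) + 575/(1525×70×10³) = 8.071×10⁻⁶ mm/N.
P = 2.226 / 8.071×10⁻⁶ = 275800 N = 275.8 kN, tensile.
For the aluminium segment, free thermal change = 23×10⁻⁶×163×575 = 2.156 mm and elastic change from P = 275800×575/(1525×70×10³) = 1.486 mm; these oppose, so the net change is 0.67 mm (segment shortens).

|ΔL| ≈ 0.67 mm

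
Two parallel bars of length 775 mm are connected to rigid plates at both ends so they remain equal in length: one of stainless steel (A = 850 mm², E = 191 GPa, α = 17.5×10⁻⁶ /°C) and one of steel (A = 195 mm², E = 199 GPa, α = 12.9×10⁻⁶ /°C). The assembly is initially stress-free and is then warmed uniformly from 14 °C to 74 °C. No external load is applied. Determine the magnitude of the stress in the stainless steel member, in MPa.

σ ≈ 10.2 MPa (compressive)

The stainless steel has the larger α, so on heating it would change length more than the steel if both were free. The rigid plates force a common final length, so the stainless steel is put into compression and the steel into tension, with equal and opposite forces P (no external load).
Equating the net (thermal + elastic) strains gives |α₁ − α₂|·ΔT = P·[1/(A₁E₁) + 1/(A₂E₂)].
|α₁ − α₂|·ΔT = 4.6×10⁻⁶ × 60 = 0.000276.
1/(A₁E₁) + 1/(A₂E₂) = 1/(850×191×10³) + 1/(195×199×10³) = 3.193×10⁻⁸ N⁻¹.
So P = 0.000276 / 3.193×10⁻⁸ = 8.644 kN.
σ_{stainless steel} = P/A₁ = 8644/850 = 10.17 MPa, compressive.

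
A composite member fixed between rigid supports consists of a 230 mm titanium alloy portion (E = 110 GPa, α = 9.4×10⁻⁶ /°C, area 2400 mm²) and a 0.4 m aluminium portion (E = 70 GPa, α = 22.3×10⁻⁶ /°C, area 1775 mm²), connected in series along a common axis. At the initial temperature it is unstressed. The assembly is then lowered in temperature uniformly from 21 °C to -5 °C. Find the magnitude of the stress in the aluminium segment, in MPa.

With the walls removed the bar would change length by δ_free = Σ αᵢΔT Lᵢ = 9.4×10⁻⁶×26×230 + 22.3×10⁻⁶×26×400 = 0.2881 mm.
The rigid supports impose zero overall length change; the single axial force P common to all segments must satisfy P Σ Lᵢ/(AᵢEᵢ) = δ_free.
Σ Lᵢ/(AᵢEᵢ) = 230/(2400×110×10³) + 400/(1775×70×10³) = 4.091×10⁻⁶ mm/N.
P = 0.2881 / 4.091×10⁻⁶ = 70440 N = 70.44 kN, tensile.
σ_{aluminium} = P / A = 70440 / 1775 = 39.68 MPa.

σ ≈ 39.7 MPa (tensile)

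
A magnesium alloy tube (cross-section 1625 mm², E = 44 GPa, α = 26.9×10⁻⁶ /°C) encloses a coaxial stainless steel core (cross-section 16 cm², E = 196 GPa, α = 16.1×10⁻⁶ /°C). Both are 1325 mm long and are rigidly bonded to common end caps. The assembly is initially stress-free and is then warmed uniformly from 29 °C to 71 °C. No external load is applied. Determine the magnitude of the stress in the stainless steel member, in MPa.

σ ≈ 16.5 MPa (tensile)

Equilibrium of a rigid end plate with no external load gives equal and opposite internal forces ±P in the two members. Since α_{magnesium alloy} > α_{stainless steel}, heating drives the magnesium alloy into compression and the stainless steel into tension.
Setting the final lengths equal and cancelling L: (α₁ − α₂)ΔT = P/(A₁E₁) + P/(A₂E₂).
|α₁ − α₂|·ΔT = 10.8×10⁻⁶ × 42 = 0.0004536.
1/(A₁E₁) + 1/(A₂E₂) = 1/(1625×44×10³) + 1/(1600×196×10³) = 1.717×10⁻⁸ N⁻¹.
P = 0.0004536 / 1.717×10⁻⁸ = 26410 N = 26.41 kN.
σ_{stainless steel} = P/A₂ = 26410/1600 = 16.51 MPa, tensile.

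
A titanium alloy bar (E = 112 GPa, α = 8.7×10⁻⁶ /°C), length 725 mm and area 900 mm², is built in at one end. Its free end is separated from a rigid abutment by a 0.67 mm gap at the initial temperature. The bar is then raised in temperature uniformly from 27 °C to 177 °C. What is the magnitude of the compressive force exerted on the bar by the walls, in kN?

P ≈ 38.4 kN

Free thermal elongation = αΔT L = 8.7×10⁻⁶ × 150 × 725 = 0.9461 mm.
This exceeds the 0.67 mm gap, so the wall pushes back. The portion of expansion that must be recovered elastically is δ_free − gap = 0.9461 − 0.67 = 0.2761 mm.
Compatibility: PL/(AE) = 0.2761 mm, so σ = P/A = E × (0.2761/725) = 42.66 MPa.
Force on the wall = σA = 42.66 × 900 mm² = 38.39 kN.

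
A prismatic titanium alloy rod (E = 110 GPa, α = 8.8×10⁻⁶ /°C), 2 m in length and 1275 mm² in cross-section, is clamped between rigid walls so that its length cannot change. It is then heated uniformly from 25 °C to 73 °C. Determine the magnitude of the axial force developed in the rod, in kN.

The ends cannot move, so σ = EαΔT = 110×10³ × 8.8×10⁻⁶ × 48 = 46.46 MPa.
Axial force P = σA = 46.46 × 1275 = 59240 N = 59.24 kN, compressive.

P ≈ 59.2 kN (compressive)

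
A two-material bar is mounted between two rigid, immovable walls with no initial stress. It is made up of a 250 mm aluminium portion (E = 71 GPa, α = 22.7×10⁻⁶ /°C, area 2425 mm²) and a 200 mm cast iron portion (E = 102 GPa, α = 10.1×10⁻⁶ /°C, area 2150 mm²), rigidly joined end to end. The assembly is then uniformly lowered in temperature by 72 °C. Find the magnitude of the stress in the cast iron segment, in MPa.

Free thermal contraction of the whole bar: Σ αᵢΔT Lᵢ = 22.7×10⁻⁶×72×250 + 10.1×10⁻⁶×72×200 = 0.554 mm.
The walls prevent any net length change, so an axial force P (same in every segment) develops. Compatibility: P · Σ Lᵢ/(AᵢEᵢ) = δ_free.
The series flexibility is Σ Lᵢ/(AᵢEᵢ) = 250/(2425×71×10³) + 200/(2150×102×10³) = 2.364×10⁻⁶ mm/N.
So P = 0.554 / 2.364×10⁻⁶ = 234.4 kN, tensile.
σ_{cast iron} = P / A = 234400 / 2150 = 109 MPa.

σ ≈ 109 MPa (tensile)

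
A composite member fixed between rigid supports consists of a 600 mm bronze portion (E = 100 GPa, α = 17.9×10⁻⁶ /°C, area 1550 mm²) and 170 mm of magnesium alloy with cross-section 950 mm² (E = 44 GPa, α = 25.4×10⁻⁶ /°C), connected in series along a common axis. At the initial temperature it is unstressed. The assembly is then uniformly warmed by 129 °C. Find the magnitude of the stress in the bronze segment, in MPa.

Free thermal expansion of the whole bar: Σ αᵢΔT Lᵢ = 17.9×10⁻⁶×129×600 + 25.4×10⁻⁶×129×170 = 1.942 mm.
Since the ends are fixed, an axial force P builds up, equal in every segment, with P · Σ Lᵢ/(AᵢEᵢ) = δ_free.
Σ Lᵢ/(AᵢEᵢ) = 600/(1550×100×10³) + 170/(950×44×10³) = 7.938×10⁻⁶ mm/N.
Hence P = δ_free / Σ(L/AE) = 1.942/7.938×10⁻⁶ = 244.7 kN (compressive).
σ_{bronze} = P / A = 244700 / 1550 = 157.9 MPa.

σ ≈ 158 MPa (compressive)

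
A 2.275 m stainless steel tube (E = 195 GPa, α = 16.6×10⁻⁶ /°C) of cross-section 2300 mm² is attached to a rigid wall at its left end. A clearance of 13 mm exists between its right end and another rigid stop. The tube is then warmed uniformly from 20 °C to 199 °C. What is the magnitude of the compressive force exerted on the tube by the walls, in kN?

If the wall were absent the tube would grow by αΔT L = 16.6×10⁻⁶ × 179 × 2275 = 6.76 mm.
This is smaller than the 13 mm clearance, so the tube expands freely without reaching the stop — the stress is zero.

P ≈ 0 kN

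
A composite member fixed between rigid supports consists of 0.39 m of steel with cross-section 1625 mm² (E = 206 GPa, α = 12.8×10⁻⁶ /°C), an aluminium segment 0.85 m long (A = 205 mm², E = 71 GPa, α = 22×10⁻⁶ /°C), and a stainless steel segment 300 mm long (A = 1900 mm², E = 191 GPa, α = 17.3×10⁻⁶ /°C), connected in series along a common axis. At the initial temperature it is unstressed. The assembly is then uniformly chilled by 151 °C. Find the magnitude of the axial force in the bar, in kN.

P ≈ 72.2 kN (tensile)

Free thermal contraction of the whole bar: Σ αᵢΔT Lᵢ = 12.8×10⁻⁶×151×390 + 22×10⁻⁶×151×850 + 17.3×10⁻⁶×151×300 = 4.361 mm.
The rigid supports impose zero overall length change; the single axial force P common to all segments must satisfy P Σ Lᵢ/(AᵢEᵢ) = δ_free.
Σ Lᵢ/(AᵢEᵢ) = 390/(1625×206×10³) + 850/(205×71×10³) + 300/(1900×191×10³) = 6.039×10⁻⁵ mm/N.
P = 4.361 / 6.039×10⁻⁵ = 72220 N = 72.22 kN, tensile.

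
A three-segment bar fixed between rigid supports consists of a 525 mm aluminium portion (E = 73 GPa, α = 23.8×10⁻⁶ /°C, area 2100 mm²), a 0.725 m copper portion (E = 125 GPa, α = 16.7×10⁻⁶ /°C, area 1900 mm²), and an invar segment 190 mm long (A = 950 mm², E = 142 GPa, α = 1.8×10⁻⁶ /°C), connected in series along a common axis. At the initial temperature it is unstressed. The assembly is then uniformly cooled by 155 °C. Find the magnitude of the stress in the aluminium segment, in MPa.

Free thermal contraction of the whole bar: Σ αᵢΔT Lᵢ = 23.8×10⁻⁶×155×525 + 16.7×10⁻⁶×155×725 + 1.8×10⁻⁶×155×190 = 3.866 mm.
The rigid supports impose zero overall length change; the single axial force P common to all segments must satisfy P Σ Lᵢ/(AᵢEᵢ) = δ_free.
The series flexibility is Σ Lᵢ/(AᵢEᵢ) = 525/(2100×73×10³) + 725/(1900×125×10³) + 190/(950×142×10³) = 7.886×10⁻⁶ mm/N.
So P = 3.866 / 7.886×10⁻⁶ = 490.3 kN, tensile.
σ_{aluminium} = P / A = 490300 / 2100 = 233.5 MPa.

σ ≈ 233 MPa (tensile)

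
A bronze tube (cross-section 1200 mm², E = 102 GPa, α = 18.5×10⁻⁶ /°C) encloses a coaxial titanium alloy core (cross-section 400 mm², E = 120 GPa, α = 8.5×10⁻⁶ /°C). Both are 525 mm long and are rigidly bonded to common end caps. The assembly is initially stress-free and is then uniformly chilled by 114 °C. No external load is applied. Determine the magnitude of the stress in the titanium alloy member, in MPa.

Both members must finish at the same length. With the larger α, the bronze tends to over-contract; the plates restrain it, putting the bronze in tension and the titanium alloy in compression. With no external load the two internal forces are equal and opposite, magnitude P.
Compatibility of the two members (thermal + elastic change equal): (α₁ − α₂)ΔT = P·[1/(A₁E₁) + 1/(A₂E₂)].
|α₁ − α₂|·ΔT = 10×10⁻⁶ × 114 = 0.00114.
1/(A₁E₁) + 1/(A₂E₂) = 1/(1200×102×10³) + 1/(400×120×10³) = 2.9×10⁻⁸ N⁻¹.
P = 0.00114 / 2.9×10⁻⁸ = 39310 N = 39.31 kN.
σ_{titanium alloy} = P/A₂ = 39310/400 = 98.26 MPa, compressive.

σ ≈ 98.3 MPa (compressive)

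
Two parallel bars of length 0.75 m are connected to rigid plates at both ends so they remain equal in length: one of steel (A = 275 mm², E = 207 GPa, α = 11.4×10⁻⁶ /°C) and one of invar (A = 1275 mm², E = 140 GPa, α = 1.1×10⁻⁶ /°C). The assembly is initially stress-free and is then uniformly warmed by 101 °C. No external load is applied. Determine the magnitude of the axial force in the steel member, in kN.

Both members must finish at the same length. With the larger α, the steel tends to over-expand; the plates restrain it, putting the steel in compression and the invar in tension. With no external load the two internal forces are equal and opposite, magnitude P.
Equating the net (thermal + elastic) strains gives |α₁ − α₂|·ΔT = P·[1/(A₁E₁) + 1/(A₂E₂)].
|α₁ − α₂|·ΔT = 10.3×10⁻⁶ × 101 = 0.00104.
1/(A₁E₁) + 1/(A₂E₂) = 1/(275×207×10³) + 1/(1275×140×10³) = 2.317×10⁻⁸ N⁻¹.
So P = 0.00104 / 2.317×10⁻⁸ = 44.9 kN.

P ≈ 44.9 kN (compressive in the steel)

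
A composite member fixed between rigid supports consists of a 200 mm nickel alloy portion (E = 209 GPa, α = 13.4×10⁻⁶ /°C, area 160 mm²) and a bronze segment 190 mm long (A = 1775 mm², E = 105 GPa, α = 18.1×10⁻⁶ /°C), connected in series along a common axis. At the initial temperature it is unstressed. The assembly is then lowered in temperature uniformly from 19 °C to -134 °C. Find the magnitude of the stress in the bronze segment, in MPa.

σ ≈ 75.3 MPa (tensile)

With the walls removed the bar would change length by δ_free = Σ αᵢΔT Lᵢ = 13.4×10⁻⁶×153×200 + 18.1×10⁻⁶×153×190 = 0.9362 mm.
The rigid supports impose zero overall length change; the single axial force P common to all segments must satisfy P Σ Lᵢ/(AᵢEᵢ) = δ_free.
The series flexibility is Σ Lᵢ/(AᵢEᵢ) = 200/(160×209×10³) + 190/(1775×105×10³) = 7×10⁻⁶ mm/N.
P = 0.9362 / 7×10⁻⁶ = 133700 N = 133.7 kN, tensile.
σ_{bronze} = P / A = 133700 / 1775 = 75.35 MPa.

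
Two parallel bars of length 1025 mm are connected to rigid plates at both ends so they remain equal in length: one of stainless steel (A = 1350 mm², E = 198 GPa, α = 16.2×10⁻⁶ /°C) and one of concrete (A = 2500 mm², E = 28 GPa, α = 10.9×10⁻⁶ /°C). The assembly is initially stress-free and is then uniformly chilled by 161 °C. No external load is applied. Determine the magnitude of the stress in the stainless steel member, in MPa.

σ ≈ 35.1 MPa (tensile)

The stainless steel has the larger α, so on cooling it would change length more than the concrete if both were free. The rigid plates force a common final length, so the stainless steel is put into tension and the concrete into compression, with equal and opposite forces P (no external load).
Equating the net (thermal + elastic) strains gives |α₁ − α₂|·ΔT = P·[1/(A₁E₁) + 1/(A₂E₂)].
|α₁ − α₂|·ΔT = 5.3×10⁻⁶ × 161 = 0.0008533.
1/(A₁E₁) + 1/(A₂E₂) = 1/(1350×198×10³) + 1/(2500×28×10³) = 1.803×10⁻⁸ N⁻¹.
So P = 0.0008533 / 1.803×10⁻⁸ = 47.34 kN.
σ_{stainless steel} = P/A₁ = 47340/1350 = 35.06 MPa, tensile.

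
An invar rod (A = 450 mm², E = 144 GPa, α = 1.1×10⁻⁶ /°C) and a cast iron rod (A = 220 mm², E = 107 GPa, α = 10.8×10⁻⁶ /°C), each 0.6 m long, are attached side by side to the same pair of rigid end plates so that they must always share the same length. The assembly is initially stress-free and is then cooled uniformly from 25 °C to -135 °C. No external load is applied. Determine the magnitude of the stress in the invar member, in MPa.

σ ≈ 59.6 MPa (compressive)

Equilibrium of a rigid end plate with no external load gives equal and opposite internal forces ±P in the two members. Since α_{cast iron} > α_{invar}, cooling drives the cast iron into tension and the invar into compression.
Compatibility of the two members (thermal + elastic change equal): (α₁ − α₂)ΔT = P·[1/(A₁E₁) + 1/(A₂E₂)].
|α₁ − α₂|·ΔT = 9.7×10⁻⁶ × 160 = 0.001552.
1/(A₁E₁) + 1/(A₂E₂) = 1/(450×144×10³) + 1/(220×107×10³) = 5.791×10⁻⁸ N⁻¹.
P = 0.001552 / 5.791×10⁻⁸ = 26800 N = 26.8 kN.
σ_{invar} = P/A₁ = 26800/450 = 59.55 MPa, compressive.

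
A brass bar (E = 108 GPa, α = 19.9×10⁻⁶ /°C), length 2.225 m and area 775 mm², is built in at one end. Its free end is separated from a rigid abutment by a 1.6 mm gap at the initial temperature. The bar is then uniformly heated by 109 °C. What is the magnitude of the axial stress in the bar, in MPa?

Unrestrained expansion: δ_free = αΔT L = 19.9×10⁻⁶ × 109 × 2225 = 4.826 mm.
This exceeds the 1.6 mm gap, so the wall pushes back. The portion of expansion that must be recovered elastically is δ_free − gap = 4.826 − 1.6 = 3.226 mm.
Compatibility: PL/(AE) = 3.226 mm, so σ = P/A = E × (3.226/2225) = 156.6 MPa.

σ ≈ 157 MPa (compressive)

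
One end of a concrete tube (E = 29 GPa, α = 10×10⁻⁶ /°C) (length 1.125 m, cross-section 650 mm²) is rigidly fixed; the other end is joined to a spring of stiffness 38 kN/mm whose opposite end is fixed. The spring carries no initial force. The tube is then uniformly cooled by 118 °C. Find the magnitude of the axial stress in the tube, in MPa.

σ ≈ 23.7 MPa (tensile)

If the spring were absent the tube would shorten by αΔT L = 10×10⁻⁶ × 118 × 1125 = 1.327 mm.
Let P be the tensile force in the spring. The tube extends elastically by PL/(AE) and the spring stretches by P/k; together these equal δ_free.
So P = δ_free / [L/(AE) + 1/k] = 1.327 / [ 1125/(650×29×10³) + 1/(38×10³) ].
P = 1.327 / 8.6×10⁻⁵ = 15440 N.
σ = P/A = 15440/650 = 23.75 MPa.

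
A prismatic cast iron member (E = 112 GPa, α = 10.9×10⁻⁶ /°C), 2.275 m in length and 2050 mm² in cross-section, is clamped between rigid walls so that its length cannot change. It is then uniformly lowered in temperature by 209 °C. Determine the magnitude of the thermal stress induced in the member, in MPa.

σ ≈ 255 MPa (tensile)

With length fixed, the mechanical strain must cancel the thermal strain αΔT = 10.9×10⁻⁶ × 209 = 2278.1×10⁻⁶.
The stress required to suppress this strain is σ = Eε = 112×10³ × 2278.1×10⁻⁶ = 255.1 MPa, tensile since the member is trying to contract.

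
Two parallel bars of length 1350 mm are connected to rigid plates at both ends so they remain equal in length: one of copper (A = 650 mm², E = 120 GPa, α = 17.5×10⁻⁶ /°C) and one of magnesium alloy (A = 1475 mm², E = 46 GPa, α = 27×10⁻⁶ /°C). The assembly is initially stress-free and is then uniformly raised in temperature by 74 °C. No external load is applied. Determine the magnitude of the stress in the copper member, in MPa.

Both members must finish at the same length. With the larger α, the magnesium alloy tends to over-expand; the plates restrain it, putting the magnesium alloy in compression and the copper in tension. With no external load the two internal forces are equal and opposite, magnitude P.
Equating the net (thermal + elastic) strains gives |α₁ − α₂|·ΔT = P·[1/(A₁E₁) + 1/(A₂E₂)].
|α₁ − α₂|·ΔT = 9.5×10⁻⁶ × 74 = 0.000703.
1/(A₁E₁) + 1/(A₂E₂) = 1/(650×120×10³) + 1/(1475×46×10³) = 2.756×10⁻⁸ N⁻¹.
So P = 0.000703 / 2.756×10⁻⁸ = 25.51 kN.
σ_{copper} = P/A₁ = 25510/650 = 39.24 MPa, tensile.

σ ≈ 39.2 MPa (tensile)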